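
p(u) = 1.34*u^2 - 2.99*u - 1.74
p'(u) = 2.68*u - 2.99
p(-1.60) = 6.47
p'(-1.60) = -7.28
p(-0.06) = -1.56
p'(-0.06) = -3.15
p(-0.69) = 0.96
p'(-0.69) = -4.84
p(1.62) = -3.07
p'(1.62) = 1.35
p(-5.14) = 49.03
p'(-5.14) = -16.77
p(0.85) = -3.31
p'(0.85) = -0.71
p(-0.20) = -1.09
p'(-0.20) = -3.53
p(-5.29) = 51.58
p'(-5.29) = -17.17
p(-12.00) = 227.10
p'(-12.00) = -35.15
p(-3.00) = 19.29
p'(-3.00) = -11.03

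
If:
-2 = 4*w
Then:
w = -1/2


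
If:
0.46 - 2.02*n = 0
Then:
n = 0.23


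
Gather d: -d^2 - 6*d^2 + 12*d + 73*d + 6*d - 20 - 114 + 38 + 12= -7*d^2 + 91*d - 84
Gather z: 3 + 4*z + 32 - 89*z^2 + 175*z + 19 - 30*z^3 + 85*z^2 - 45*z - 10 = -30*z^3 - 4*z^2 + 134*z + 44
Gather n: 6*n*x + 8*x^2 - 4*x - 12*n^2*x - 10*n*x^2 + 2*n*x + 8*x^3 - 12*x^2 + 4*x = -12*n^2*x + n*(-10*x^2 + 8*x) + 8*x^3 - 4*x^2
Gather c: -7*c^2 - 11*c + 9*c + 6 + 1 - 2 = -7*c^2 - 2*c + 5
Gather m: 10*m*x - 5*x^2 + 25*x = 10*m*x - 5*x^2 + 25*x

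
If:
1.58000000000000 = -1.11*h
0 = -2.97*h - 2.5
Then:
No Solution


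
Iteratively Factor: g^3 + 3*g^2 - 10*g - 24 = (g + 2)*(g^2 + g - 12) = (g - 3)*(g + 2)*(g + 4)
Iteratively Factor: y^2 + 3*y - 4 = (y - 1)*(y + 4)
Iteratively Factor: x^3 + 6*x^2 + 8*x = (x + 2)*(x^2 + 4*x) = (x + 2)*(x + 4)*(x)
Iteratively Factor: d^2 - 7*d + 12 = (d - 4)*(d - 3)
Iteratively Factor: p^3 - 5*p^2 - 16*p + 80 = (p + 4)*(p^2 - 9*p + 20) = (p - 5)*(p + 4)*(p - 4)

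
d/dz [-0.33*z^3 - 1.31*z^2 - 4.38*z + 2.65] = -0.99*z^2 - 2.62*z - 4.38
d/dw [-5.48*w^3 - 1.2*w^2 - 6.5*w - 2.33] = -16.44*w^2 - 2.4*w - 6.5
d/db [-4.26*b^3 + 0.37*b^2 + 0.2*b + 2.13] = -12.78*b^2 + 0.74*b + 0.2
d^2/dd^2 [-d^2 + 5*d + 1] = -2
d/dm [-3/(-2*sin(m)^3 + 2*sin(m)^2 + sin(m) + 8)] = 3*(-6*sin(m)^2 + 4*sin(m) + 1)*cos(m)/(-2*sin(m)^3 + 2*sin(m)^2 + sin(m) + 8)^2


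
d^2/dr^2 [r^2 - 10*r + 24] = 2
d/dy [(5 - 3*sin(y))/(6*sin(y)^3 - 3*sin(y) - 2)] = 3*(12*sin(y)^3 - 30*sin(y)^2 + 7)*cos(y)/(-6*sin(y)^3 + 3*sin(y) + 2)^2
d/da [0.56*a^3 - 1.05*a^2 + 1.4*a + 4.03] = 1.68*a^2 - 2.1*a + 1.4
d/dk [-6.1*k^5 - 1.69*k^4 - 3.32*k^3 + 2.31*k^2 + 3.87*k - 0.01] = -30.5*k^4 - 6.76*k^3 - 9.96*k^2 + 4.62*k + 3.87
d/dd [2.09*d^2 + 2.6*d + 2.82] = 4.18*d + 2.6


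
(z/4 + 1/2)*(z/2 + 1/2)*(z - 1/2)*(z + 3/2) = z^4/8 + z^3/2 + 17*z^2/32 - z/32 - 3/16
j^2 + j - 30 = (j - 5)*(j + 6)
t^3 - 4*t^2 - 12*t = t*(t - 6)*(t + 2)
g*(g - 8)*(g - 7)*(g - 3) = g^4 - 18*g^3 + 101*g^2 - 168*g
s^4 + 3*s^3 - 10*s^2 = s^2*(s - 2)*(s + 5)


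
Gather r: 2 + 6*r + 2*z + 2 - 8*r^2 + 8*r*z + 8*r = -8*r^2 + r*(8*z + 14) + 2*z + 4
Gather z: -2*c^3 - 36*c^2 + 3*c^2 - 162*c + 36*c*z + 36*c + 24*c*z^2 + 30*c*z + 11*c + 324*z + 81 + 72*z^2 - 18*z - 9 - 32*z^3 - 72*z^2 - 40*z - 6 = -2*c^3 - 33*c^2 + 24*c*z^2 - 115*c - 32*z^3 + z*(66*c + 266) + 66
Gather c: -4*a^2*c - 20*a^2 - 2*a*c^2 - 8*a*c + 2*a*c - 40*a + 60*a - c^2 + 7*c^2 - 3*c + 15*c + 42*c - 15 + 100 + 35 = -20*a^2 + 20*a + c^2*(6 - 2*a) + c*(-4*a^2 - 6*a + 54) + 120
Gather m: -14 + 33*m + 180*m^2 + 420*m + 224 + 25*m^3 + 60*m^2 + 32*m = 25*m^3 + 240*m^2 + 485*m + 210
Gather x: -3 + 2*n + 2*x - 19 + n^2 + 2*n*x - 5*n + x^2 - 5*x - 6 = n^2 - 3*n + x^2 + x*(2*n - 3) - 28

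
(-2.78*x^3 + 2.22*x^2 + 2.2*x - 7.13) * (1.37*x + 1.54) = -3.8086*x^4 - 1.2398*x^3 + 6.4328*x^2 - 6.3801*x - 10.9802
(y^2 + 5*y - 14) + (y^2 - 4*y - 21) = 2*y^2 + y - 35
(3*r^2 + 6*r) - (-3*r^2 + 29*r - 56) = 6*r^2 - 23*r + 56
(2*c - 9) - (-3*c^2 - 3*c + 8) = 3*c^2 + 5*c - 17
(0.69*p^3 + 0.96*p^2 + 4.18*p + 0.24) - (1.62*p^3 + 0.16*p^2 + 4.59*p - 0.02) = -0.93*p^3 + 0.8*p^2 - 0.41*p + 0.26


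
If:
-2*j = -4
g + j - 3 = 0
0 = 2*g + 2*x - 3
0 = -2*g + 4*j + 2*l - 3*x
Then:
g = 1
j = 2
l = -9/4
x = 1/2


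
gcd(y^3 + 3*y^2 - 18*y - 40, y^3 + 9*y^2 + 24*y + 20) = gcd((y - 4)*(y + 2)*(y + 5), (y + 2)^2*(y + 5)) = y^2 + 7*y + 10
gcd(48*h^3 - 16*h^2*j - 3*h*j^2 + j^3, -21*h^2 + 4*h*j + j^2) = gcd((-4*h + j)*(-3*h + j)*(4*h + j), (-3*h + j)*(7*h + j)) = 3*h - j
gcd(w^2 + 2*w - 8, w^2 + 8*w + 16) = w + 4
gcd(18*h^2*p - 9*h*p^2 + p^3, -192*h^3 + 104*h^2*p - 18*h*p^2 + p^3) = -6*h + p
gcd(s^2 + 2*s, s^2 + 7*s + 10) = s + 2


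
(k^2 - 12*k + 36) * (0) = 0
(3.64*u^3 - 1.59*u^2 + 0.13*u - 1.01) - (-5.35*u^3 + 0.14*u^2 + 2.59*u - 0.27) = 8.99*u^3 - 1.73*u^2 - 2.46*u - 0.74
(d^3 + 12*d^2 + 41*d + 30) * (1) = d^3 + 12*d^2 + 41*d + 30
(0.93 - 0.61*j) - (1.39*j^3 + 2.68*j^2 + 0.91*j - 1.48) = -1.39*j^3 - 2.68*j^2 - 1.52*j + 2.41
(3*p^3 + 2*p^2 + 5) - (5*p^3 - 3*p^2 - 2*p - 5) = -2*p^3 + 5*p^2 + 2*p + 10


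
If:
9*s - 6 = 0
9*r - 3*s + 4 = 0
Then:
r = -2/9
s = 2/3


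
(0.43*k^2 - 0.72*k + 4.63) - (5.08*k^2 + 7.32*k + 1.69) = -4.65*k^2 - 8.04*k + 2.94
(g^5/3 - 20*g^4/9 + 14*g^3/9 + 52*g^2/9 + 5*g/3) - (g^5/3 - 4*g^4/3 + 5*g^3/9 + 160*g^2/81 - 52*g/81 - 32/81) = -8*g^4/9 + g^3 + 308*g^2/81 + 187*g/81 + 32/81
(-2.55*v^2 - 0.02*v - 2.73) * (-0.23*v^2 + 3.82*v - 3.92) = 0.5865*v^4 - 9.7364*v^3 + 10.5475*v^2 - 10.3502*v + 10.7016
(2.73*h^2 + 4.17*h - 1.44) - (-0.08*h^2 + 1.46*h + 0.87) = 2.81*h^2 + 2.71*h - 2.31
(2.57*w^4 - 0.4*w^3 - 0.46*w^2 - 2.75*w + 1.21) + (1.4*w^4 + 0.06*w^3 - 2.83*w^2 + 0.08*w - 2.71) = 3.97*w^4 - 0.34*w^3 - 3.29*w^2 - 2.67*w - 1.5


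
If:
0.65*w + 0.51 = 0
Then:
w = -0.78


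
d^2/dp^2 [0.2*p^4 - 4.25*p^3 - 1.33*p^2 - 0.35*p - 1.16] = 2.4*p^2 - 25.5*p - 2.66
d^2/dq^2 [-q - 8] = 0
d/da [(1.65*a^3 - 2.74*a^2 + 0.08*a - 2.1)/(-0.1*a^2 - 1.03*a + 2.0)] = (-0.165*a^4 - 3.399*a^3 + 12.7302*a^2 - 11.38*a - 2.003)/(0.01*a^4 + 0.206*a^3 + 0.6609*a^2 - 4.12*a + 4.0)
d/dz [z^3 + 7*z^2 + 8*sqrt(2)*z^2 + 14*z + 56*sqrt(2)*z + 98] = 3*z^2 + 14*z + 16*sqrt(2)*z + 14 + 56*sqrt(2)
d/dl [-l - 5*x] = -1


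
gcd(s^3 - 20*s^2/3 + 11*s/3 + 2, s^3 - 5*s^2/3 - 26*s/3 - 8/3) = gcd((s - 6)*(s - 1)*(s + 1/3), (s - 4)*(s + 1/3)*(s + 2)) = s + 1/3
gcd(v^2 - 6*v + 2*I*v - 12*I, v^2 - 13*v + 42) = v - 6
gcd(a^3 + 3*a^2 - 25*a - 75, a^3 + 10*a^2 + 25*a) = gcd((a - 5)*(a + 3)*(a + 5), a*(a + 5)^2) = a + 5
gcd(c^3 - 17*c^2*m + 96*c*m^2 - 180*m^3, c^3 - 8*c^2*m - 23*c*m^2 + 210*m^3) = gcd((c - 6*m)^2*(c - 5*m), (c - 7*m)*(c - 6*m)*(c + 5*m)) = c - 6*m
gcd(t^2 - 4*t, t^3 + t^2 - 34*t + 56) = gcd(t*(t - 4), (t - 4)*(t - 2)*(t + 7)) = t - 4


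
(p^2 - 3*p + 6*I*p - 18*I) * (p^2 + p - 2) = p^4 - 2*p^3 + 6*I*p^3 - 5*p^2 - 12*I*p^2 + 6*p - 30*I*p + 36*I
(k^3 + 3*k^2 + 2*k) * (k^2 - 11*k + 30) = k^5 - 8*k^4 - k^3 + 68*k^2 + 60*k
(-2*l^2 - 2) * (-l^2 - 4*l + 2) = 2*l^4 + 8*l^3 - 2*l^2 + 8*l - 4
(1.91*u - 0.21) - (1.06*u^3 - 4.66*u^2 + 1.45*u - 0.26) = -1.06*u^3 + 4.66*u^2 + 0.46*u + 0.05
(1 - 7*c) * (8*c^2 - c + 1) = -56*c^3 + 15*c^2 - 8*c + 1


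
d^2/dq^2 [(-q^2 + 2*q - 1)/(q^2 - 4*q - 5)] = 4*(-q^3 - 9*q^2 + 21*q - 43)/(q^6 - 12*q^5 + 33*q^4 + 56*q^3 - 165*q^2 - 300*q - 125)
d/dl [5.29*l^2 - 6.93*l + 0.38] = 10.58*l - 6.93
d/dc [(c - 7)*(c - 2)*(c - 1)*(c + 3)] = 4*c^3 - 21*c^2 - 14*c + 55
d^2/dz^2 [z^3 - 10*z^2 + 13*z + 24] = 6*z - 20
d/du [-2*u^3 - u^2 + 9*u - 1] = -6*u^2 - 2*u + 9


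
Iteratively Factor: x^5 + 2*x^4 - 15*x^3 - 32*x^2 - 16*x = (x - 4)*(x^4 + 6*x^3 + 9*x^2 + 4*x) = (x - 4)*(x + 1)*(x^3 + 5*x^2 + 4*x) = (x - 4)*(x + 1)*(x + 4)*(x^2 + x) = (x - 4)*(x + 1)^2*(x + 4)*(x)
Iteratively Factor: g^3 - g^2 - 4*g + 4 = (g - 2)*(g^2 + g - 2) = (g - 2)*(g - 1)*(g + 2)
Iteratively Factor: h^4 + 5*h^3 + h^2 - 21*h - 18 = (h + 3)*(h^3 + 2*h^2 - 5*h - 6) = (h - 2)*(h + 3)*(h^2 + 4*h + 3) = (h - 2)*(h + 3)^2*(h + 1)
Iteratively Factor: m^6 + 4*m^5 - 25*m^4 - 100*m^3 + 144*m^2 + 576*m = (m + 3)*(m^5 + m^4 - 28*m^3 - 16*m^2 + 192*m) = m*(m + 3)*(m^4 + m^3 - 28*m^2 - 16*m + 192) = m*(m + 3)*(m + 4)*(m^3 - 3*m^2 - 16*m + 48) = m*(m + 3)*(m + 4)^2*(m^2 - 7*m + 12) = m*(m - 3)*(m + 3)*(m + 4)^2*(m - 4)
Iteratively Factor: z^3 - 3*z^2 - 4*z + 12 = (z - 3)*(z^2 - 4) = (z - 3)*(z - 2)*(z + 2)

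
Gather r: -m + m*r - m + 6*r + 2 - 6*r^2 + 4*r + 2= -2*m - 6*r^2 + r*(m + 10) + 4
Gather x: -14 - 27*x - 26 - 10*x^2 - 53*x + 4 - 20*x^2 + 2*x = -30*x^2 - 78*x - 36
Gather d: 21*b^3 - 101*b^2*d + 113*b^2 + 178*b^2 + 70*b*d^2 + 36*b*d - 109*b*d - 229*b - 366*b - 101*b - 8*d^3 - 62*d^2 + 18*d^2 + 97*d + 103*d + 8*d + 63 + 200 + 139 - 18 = 21*b^3 + 291*b^2 - 696*b - 8*d^3 + d^2*(70*b - 44) + d*(-101*b^2 - 73*b + 208) + 384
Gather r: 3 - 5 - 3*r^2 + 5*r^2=2*r^2 - 2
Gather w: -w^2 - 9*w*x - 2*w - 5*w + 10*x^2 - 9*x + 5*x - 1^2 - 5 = -w^2 + w*(-9*x - 7) + 10*x^2 - 4*x - 6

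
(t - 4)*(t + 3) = t^2 - t - 12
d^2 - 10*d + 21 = (d - 7)*(d - 3)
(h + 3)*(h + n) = h^2 + h*n + 3*h + 3*n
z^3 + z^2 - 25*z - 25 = (z - 5)*(z + 1)*(z + 5)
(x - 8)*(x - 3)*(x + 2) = x^3 - 9*x^2 + 2*x + 48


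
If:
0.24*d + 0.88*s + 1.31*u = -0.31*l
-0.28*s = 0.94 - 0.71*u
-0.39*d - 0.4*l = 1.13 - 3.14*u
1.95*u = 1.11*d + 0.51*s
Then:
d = 1.93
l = 0.48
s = -1.68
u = 0.66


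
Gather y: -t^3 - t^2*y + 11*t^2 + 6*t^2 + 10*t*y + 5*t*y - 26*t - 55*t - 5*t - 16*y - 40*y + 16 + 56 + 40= -t^3 + 17*t^2 - 86*t + y*(-t^2 + 15*t - 56) + 112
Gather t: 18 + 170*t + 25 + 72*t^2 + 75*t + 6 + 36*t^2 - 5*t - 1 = 108*t^2 + 240*t + 48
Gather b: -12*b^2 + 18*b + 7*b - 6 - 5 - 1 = -12*b^2 + 25*b - 12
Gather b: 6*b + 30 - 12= 6*b + 18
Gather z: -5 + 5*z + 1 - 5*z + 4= 0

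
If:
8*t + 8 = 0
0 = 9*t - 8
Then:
No Solution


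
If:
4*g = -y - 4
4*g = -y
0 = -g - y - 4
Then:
No Solution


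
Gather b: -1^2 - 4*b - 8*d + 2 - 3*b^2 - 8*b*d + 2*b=-3*b^2 + b*(-8*d - 2) - 8*d + 1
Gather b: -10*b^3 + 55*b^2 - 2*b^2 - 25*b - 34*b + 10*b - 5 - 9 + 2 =-10*b^3 + 53*b^2 - 49*b - 12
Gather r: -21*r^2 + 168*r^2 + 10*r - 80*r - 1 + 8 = 147*r^2 - 70*r + 7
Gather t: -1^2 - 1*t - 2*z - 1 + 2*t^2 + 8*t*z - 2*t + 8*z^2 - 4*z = 2*t^2 + t*(8*z - 3) + 8*z^2 - 6*z - 2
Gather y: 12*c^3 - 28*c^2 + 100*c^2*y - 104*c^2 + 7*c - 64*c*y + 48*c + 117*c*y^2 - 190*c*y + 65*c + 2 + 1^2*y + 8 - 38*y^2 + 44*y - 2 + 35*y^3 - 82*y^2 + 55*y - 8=12*c^3 - 132*c^2 + 120*c + 35*y^3 + y^2*(117*c - 120) + y*(100*c^2 - 254*c + 100)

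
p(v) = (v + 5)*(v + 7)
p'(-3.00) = 6.00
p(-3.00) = 8.00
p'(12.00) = 36.00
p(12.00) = 323.00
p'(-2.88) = 6.24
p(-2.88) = 8.73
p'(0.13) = 12.26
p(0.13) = 36.58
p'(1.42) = 14.84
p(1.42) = 54.06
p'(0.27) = 12.54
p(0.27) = 38.31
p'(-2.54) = 6.92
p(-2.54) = 10.97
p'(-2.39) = 7.22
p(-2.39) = 12.03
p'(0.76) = 13.52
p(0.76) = 44.70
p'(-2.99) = 6.02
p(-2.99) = 8.06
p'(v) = 2*v + 12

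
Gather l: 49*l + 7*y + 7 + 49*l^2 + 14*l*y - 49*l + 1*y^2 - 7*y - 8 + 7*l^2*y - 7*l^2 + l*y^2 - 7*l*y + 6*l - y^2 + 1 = l^2*(7*y + 42) + l*(y^2 + 7*y + 6)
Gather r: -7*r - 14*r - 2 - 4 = -21*r - 6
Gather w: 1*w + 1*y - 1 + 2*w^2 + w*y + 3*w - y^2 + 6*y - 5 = 2*w^2 + w*(y + 4) - y^2 + 7*y - 6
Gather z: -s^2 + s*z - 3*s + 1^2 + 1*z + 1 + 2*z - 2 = -s^2 - 3*s + z*(s + 3)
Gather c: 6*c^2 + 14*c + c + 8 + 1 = 6*c^2 + 15*c + 9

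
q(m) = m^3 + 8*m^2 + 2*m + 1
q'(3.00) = 77.00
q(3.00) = 106.00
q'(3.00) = 77.00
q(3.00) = 106.00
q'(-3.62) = -16.61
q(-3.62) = 51.16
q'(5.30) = 171.07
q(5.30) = 385.20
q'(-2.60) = -19.32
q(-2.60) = 32.30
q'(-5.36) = 2.43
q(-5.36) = 66.13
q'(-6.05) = 15.01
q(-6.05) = 60.27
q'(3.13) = 81.47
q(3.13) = 116.30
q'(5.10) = 161.63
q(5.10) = 351.93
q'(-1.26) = -13.40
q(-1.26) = 9.18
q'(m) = 3*m^2 + 16*m + 2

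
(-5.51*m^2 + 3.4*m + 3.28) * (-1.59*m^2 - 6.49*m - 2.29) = 8.7609*m^4 + 30.3539*m^3 - 14.6633*m^2 - 29.0732*m - 7.5112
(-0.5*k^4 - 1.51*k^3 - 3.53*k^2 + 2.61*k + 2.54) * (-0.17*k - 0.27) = 0.085*k^5 + 0.3917*k^4 + 1.0078*k^3 + 0.5094*k^2 - 1.1365*k - 0.6858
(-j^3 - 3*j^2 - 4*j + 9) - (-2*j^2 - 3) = -j^3 - j^2 - 4*j + 12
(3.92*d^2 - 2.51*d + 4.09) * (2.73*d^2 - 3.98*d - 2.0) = 10.7016*d^4 - 22.4539*d^3 + 13.3155*d^2 - 11.2582*d - 8.18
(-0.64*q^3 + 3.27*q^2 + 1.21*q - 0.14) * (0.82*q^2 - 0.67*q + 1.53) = -0.5248*q^5 + 3.1102*q^4 - 2.1779*q^3 + 4.0776*q^2 + 1.9451*q - 0.2142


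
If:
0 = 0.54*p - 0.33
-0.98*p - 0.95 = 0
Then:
No Solution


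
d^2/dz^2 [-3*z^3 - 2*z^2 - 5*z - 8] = -18*z - 4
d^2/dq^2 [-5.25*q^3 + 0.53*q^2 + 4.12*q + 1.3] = 1.06 - 31.5*q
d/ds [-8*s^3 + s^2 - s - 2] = -24*s^2 + 2*s - 1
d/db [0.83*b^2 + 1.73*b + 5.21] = 1.66*b + 1.73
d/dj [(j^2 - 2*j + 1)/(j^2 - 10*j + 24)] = 2*(-4*j^2 + 23*j - 19)/(j^4 - 20*j^3 + 148*j^2 - 480*j + 576)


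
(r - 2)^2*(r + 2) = r^3 - 2*r^2 - 4*r + 8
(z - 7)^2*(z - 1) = z^3 - 15*z^2 + 63*z - 49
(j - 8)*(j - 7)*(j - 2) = j^3 - 17*j^2 + 86*j - 112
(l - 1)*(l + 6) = l^2 + 5*l - 6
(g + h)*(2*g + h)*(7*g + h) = 14*g^3 + 23*g^2*h + 10*g*h^2 + h^3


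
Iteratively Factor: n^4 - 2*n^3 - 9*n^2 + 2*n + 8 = (n + 2)*(n^3 - 4*n^2 - n + 4) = (n - 1)*(n + 2)*(n^2 - 3*n - 4) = (n - 1)*(n + 1)*(n + 2)*(n - 4)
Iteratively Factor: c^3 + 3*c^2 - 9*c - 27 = (c - 3)*(c^2 + 6*c + 9) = (c - 3)*(c + 3)*(c + 3)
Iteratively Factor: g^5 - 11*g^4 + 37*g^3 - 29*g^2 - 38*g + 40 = (g + 1)*(g^4 - 12*g^3 + 49*g^2 - 78*g + 40) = (g - 4)*(g + 1)*(g^3 - 8*g^2 + 17*g - 10) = (g - 4)*(g - 1)*(g + 1)*(g^2 - 7*g + 10) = (g - 4)*(g - 2)*(g - 1)*(g + 1)*(g - 5)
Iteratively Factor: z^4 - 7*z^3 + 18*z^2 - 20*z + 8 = (z - 1)*(z^3 - 6*z^2 + 12*z - 8) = (z - 2)*(z - 1)*(z^2 - 4*z + 4) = (z - 2)^2*(z - 1)*(z - 2)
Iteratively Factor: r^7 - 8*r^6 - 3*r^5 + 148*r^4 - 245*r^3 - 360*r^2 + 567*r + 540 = (r + 1)*(r^6 - 9*r^5 + 6*r^4 + 142*r^3 - 387*r^2 + 27*r + 540) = (r - 3)*(r + 1)*(r^5 - 6*r^4 - 12*r^3 + 106*r^2 - 69*r - 180) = (r - 5)*(r - 3)*(r + 1)*(r^4 - r^3 - 17*r^2 + 21*r + 36) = (r - 5)*(r - 3)^2*(r + 1)*(r^3 + 2*r^2 - 11*r - 12) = (r - 5)*(r - 3)^2*(r + 1)*(r + 4)*(r^2 - 2*r - 3) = (r - 5)*(r - 3)^3*(r + 1)*(r + 4)*(r + 1)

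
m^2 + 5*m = m*(m + 5)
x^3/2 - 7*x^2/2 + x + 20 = (x/2 + 1)*(x - 5)*(x - 4)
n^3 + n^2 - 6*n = n*(n - 2)*(n + 3)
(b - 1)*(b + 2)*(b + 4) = b^3 + 5*b^2 + 2*b - 8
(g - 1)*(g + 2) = g^2 + g - 2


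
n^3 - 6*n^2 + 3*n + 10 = (n - 5)*(n - 2)*(n + 1)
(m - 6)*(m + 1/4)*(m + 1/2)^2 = m^4 - 19*m^3/4 - 7*m^2 - 47*m/16 - 3/8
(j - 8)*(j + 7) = j^2 - j - 56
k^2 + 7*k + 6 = (k + 1)*(k + 6)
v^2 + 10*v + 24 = (v + 4)*(v + 6)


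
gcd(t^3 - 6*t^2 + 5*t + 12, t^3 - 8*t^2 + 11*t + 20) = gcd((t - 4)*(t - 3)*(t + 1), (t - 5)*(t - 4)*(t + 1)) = t^2 - 3*t - 4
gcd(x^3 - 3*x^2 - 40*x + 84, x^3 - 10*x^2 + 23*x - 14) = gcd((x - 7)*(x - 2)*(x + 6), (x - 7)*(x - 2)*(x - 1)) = x^2 - 9*x + 14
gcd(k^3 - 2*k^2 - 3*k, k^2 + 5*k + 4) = k + 1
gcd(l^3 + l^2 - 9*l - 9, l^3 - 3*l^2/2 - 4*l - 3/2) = l^2 - 2*l - 3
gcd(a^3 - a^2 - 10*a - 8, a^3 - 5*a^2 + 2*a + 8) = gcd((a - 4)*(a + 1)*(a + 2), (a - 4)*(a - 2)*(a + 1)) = a^2 - 3*a - 4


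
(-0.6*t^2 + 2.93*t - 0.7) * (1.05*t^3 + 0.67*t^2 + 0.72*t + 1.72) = -0.63*t^5 + 2.6745*t^4 + 0.7961*t^3 + 0.6086*t^2 + 4.5356*t - 1.204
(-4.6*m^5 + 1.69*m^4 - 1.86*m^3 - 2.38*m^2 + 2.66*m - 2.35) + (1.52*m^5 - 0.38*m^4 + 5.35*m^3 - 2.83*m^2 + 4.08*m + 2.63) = -3.08*m^5 + 1.31*m^4 + 3.49*m^3 - 5.21*m^2 + 6.74*m + 0.28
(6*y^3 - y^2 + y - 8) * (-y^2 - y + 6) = -6*y^5 - 5*y^4 + 36*y^3 + y^2 + 14*y - 48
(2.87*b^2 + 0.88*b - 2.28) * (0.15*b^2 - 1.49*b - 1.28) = 0.4305*b^4 - 4.1443*b^3 - 5.3268*b^2 + 2.2708*b + 2.9184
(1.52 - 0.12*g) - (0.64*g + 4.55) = -0.76*g - 3.03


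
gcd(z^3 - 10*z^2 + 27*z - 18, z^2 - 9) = z - 3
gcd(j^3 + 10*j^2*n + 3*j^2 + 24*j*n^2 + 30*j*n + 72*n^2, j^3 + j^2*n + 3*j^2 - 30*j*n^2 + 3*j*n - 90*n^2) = j^2 + 6*j*n + 3*j + 18*n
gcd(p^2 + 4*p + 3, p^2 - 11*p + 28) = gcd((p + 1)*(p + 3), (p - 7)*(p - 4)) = 1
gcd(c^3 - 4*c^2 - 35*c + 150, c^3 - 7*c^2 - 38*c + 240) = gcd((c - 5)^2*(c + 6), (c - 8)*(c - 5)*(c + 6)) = c^2 + c - 30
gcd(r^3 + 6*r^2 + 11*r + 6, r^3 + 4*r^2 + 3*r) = r^2 + 4*r + 3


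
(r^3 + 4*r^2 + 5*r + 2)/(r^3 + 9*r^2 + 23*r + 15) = (r^2 + 3*r + 2)/(r^2 + 8*r + 15)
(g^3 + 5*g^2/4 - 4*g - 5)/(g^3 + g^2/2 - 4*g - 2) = (4*g + 5)/(2*(2*g + 1))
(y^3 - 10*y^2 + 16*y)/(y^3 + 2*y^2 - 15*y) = (y^2 - 10*y + 16)/(y^2 + 2*y - 15)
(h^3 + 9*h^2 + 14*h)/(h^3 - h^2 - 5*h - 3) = h*(h^2 + 9*h + 14)/(h^3 - h^2 - 5*h - 3)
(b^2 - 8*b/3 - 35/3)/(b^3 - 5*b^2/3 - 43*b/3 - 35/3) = 1/(b + 1)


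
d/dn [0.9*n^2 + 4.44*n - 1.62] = 1.8*n + 4.44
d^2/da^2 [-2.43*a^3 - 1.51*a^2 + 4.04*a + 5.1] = -14.58*a - 3.02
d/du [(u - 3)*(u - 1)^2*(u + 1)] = 4*u^3 - 12*u^2 + 4*u + 4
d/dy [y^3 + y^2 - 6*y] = 3*y^2 + 2*y - 6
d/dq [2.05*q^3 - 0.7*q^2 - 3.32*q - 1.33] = 6.15*q^2 - 1.4*q - 3.32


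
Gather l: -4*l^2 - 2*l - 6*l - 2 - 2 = -4*l^2 - 8*l - 4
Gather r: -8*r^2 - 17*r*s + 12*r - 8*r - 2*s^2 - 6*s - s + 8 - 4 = -8*r^2 + r*(4 - 17*s) - 2*s^2 - 7*s + 4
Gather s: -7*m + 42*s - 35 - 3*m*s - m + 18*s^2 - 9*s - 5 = -8*m + 18*s^2 + s*(33 - 3*m) - 40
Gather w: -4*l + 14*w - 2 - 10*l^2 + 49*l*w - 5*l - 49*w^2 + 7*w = -10*l^2 - 9*l - 49*w^2 + w*(49*l + 21) - 2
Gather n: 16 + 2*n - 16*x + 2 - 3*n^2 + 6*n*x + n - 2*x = -3*n^2 + n*(6*x + 3) - 18*x + 18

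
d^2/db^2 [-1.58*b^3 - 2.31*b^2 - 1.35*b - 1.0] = -9.48*b - 4.62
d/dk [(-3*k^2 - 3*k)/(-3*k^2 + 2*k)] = -15/(9*k^2 - 12*k + 4)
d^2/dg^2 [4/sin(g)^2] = 8*(cos(2*g) + 2)/sin(g)^4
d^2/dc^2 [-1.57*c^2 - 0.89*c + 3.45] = -3.14000000000000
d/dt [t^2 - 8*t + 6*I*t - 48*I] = 2*t - 8 + 6*I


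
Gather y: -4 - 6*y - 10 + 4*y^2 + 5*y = 4*y^2 - y - 14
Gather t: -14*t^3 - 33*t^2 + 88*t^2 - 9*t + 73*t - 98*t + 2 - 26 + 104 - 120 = -14*t^3 + 55*t^2 - 34*t - 40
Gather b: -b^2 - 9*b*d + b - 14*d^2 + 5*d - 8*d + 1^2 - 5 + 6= -b^2 + b*(1 - 9*d) - 14*d^2 - 3*d + 2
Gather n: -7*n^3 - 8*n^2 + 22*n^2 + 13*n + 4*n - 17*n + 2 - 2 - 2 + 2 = -7*n^3 + 14*n^2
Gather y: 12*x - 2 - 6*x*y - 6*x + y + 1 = 6*x + y*(1 - 6*x) - 1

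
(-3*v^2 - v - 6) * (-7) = 21*v^2 + 7*v + 42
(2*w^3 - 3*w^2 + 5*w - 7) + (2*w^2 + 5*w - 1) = 2*w^3 - w^2 + 10*w - 8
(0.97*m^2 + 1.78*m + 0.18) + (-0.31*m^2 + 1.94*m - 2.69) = 0.66*m^2 + 3.72*m - 2.51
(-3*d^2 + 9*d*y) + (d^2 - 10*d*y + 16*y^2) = -2*d^2 - d*y + 16*y^2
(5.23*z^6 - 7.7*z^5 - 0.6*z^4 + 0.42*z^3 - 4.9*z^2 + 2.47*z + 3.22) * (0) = 0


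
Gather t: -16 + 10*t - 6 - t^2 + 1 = -t^2 + 10*t - 21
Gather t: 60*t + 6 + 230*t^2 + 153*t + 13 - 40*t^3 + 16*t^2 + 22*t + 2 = -40*t^3 + 246*t^2 + 235*t + 21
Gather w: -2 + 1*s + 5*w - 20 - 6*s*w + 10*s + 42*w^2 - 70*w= 11*s + 42*w^2 + w*(-6*s - 65) - 22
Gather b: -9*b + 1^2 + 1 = 2 - 9*b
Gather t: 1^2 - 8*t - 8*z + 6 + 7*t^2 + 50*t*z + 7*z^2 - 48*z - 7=7*t^2 + t*(50*z - 8) + 7*z^2 - 56*z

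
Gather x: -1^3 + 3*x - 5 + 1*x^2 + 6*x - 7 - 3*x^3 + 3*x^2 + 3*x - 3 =-3*x^3 + 4*x^2 + 12*x - 16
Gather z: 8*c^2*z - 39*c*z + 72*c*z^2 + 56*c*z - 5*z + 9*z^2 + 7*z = z^2*(72*c + 9) + z*(8*c^2 + 17*c + 2)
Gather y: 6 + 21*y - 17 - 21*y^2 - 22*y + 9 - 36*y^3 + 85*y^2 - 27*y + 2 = -36*y^3 + 64*y^2 - 28*y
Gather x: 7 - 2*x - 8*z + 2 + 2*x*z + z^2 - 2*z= x*(2*z - 2) + z^2 - 10*z + 9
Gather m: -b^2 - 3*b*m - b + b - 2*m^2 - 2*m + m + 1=-b^2 - 2*m^2 + m*(-3*b - 1) + 1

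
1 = 1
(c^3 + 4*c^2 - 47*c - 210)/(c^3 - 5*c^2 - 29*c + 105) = (c + 6)/(c - 3)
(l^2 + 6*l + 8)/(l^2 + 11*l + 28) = (l + 2)/(l + 7)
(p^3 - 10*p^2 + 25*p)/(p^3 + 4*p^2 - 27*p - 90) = p*(p - 5)/(p^2 + 9*p + 18)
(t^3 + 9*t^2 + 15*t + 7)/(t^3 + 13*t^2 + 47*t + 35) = (t + 1)/(t + 5)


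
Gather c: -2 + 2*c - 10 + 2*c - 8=4*c - 20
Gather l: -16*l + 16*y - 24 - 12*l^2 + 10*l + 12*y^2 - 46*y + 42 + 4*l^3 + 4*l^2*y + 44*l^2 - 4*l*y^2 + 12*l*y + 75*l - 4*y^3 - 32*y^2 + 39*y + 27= 4*l^3 + l^2*(4*y + 32) + l*(-4*y^2 + 12*y + 69) - 4*y^3 - 20*y^2 + 9*y + 45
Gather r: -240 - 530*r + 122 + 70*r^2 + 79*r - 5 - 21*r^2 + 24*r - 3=49*r^2 - 427*r - 126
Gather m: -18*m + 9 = 9 - 18*m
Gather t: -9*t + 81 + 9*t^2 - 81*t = 9*t^2 - 90*t + 81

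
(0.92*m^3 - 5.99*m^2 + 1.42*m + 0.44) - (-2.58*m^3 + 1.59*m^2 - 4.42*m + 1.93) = 3.5*m^3 - 7.58*m^2 + 5.84*m - 1.49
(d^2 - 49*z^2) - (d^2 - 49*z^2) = 0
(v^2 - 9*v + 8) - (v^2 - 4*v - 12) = 20 - 5*v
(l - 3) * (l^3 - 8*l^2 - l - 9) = l^4 - 11*l^3 + 23*l^2 - 6*l + 27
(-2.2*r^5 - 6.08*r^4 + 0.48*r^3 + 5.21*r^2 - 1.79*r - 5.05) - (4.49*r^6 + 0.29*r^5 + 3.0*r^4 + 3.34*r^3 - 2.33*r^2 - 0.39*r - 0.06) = -4.49*r^6 - 2.49*r^5 - 9.08*r^4 - 2.86*r^3 + 7.54*r^2 - 1.4*r - 4.99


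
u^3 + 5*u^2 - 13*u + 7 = (u - 1)^2*(u + 7)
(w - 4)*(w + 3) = w^2 - w - 12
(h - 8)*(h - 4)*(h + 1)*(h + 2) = h^4 - 9*h^3 - 2*h^2 + 72*h + 64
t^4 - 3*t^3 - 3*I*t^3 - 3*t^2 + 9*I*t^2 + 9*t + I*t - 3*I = (t - 3)*(t - I)^3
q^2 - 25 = (q - 5)*(q + 5)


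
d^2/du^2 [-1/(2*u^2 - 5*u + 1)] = 2*(4*u^2 - 10*u - (4*u - 5)^2 + 2)/(2*u^2 - 5*u + 1)^3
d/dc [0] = 0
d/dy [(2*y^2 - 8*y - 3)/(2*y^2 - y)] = (14*y^2 + 12*y - 3)/(y^2*(4*y^2 - 4*y + 1))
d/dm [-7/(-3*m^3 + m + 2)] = 7*(1 - 9*m^2)/(-3*m^3 + m + 2)^2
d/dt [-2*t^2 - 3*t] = -4*t - 3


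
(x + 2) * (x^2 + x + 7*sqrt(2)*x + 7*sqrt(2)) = x^3 + 3*x^2 + 7*sqrt(2)*x^2 + 2*x + 21*sqrt(2)*x + 14*sqrt(2)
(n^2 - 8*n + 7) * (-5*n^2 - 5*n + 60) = -5*n^4 + 35*n^3 + 65*n^2 - 515*n + 420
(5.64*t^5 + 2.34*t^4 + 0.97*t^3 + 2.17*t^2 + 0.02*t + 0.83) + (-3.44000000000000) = 5.64*t^5 + 2.34*t^4 + 0.97*t^3 + 2.17*t^2 + 0.02*t - 2.61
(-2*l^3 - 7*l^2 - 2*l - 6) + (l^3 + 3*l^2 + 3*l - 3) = -l^3 - 4*l^2 + l - 9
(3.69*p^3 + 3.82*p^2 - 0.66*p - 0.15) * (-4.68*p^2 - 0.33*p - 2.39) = -17.2692*p^5 - 19.0953*p^4 - 6.9909*p^3 - 8.21*p^2 + 1.6269*p + 0.3585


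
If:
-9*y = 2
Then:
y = -2/9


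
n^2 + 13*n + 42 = (n + 6)*(n + 7)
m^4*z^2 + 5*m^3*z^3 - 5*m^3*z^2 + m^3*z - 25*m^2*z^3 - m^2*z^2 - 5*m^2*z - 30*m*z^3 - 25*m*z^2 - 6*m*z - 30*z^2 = (m - 6)*(m + 5*z)*(m*z + 1)*(m*z + z)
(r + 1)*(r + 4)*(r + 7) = r^3 + 12*r^2 + 39*r + 28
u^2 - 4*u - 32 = (u - 8)*(u + 4)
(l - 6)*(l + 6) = l^2 - 36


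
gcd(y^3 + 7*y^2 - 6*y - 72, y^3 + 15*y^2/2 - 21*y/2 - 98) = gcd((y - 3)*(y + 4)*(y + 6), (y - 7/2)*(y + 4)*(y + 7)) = y + 4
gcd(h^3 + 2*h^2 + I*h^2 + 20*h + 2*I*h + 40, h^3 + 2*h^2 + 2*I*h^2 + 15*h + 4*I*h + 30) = h^2 + h*(2 + 5*I) + 10*I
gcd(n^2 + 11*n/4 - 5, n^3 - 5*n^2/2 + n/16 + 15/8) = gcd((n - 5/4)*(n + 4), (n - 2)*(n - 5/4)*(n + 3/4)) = n - 5/4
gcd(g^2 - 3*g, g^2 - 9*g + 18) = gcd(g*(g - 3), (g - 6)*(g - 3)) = g - 3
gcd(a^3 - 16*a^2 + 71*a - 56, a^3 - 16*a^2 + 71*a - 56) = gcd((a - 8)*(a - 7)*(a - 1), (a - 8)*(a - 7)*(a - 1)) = a^3 - 16*a^2 + 71*a - 56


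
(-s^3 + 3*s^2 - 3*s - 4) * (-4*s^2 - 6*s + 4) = 4*s^5 - 6*s^4 - 10*s^3 + 46*s^2 + 12*s - 16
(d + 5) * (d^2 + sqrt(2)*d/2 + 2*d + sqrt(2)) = d^3 + sqrt(2)*d^2/2 + 7*d^2 + 7*sqrt(2)*d/2 + 10*d + 5*sqrt(2)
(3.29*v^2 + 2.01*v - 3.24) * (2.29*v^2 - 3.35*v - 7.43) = 7.5341*v^4 - 6.4186*v^3 - 38.5978*v^2 - 4.0803*v + 24.0732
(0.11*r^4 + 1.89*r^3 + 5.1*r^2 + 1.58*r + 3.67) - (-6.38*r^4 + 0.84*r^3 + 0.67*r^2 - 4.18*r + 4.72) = 6.49*r^4 + 1.05*r^3 + 4.43*r^2 + 5.76*r - 1.05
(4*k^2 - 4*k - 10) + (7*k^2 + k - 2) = 11*k^2 - 3*k - 12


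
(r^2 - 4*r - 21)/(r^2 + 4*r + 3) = (r - 7)/(r + 1)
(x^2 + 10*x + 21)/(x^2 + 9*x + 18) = (x + 7)/(x + 6)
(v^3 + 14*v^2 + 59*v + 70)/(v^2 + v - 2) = (v^2 + 12*v + 35)/(v - 1)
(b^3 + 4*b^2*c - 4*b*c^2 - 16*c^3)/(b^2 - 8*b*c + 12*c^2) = (b^2 + 6*b*c + 8*c^2)/(b - 6*c)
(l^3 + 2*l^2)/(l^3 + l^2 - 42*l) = l*(l + 2)/(l^2 + l - 42)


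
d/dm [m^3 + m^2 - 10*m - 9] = 3*m^2 + 2*m - 10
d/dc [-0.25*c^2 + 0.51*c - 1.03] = 0.51 - 0.5*c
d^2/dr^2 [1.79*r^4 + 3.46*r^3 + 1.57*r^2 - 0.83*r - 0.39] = 21.48*r^2 + 20.76*r + 3.14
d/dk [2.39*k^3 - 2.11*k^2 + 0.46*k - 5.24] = 7.17*k^2 - 4.22*k + 0.46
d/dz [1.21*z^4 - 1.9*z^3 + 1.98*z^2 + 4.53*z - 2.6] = 4.84*z^3 - 5.7*z^2 + 3.96*z + 4.53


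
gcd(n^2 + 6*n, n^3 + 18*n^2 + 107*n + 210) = n + 6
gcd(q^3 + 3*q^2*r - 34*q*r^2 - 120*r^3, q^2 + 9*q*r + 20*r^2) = q^2 + 9*q*r + 20*r^2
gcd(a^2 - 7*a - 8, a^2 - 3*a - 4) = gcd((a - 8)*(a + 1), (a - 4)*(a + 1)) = a + 1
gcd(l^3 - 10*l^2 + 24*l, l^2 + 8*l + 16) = 1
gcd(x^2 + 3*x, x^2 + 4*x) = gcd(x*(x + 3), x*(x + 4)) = x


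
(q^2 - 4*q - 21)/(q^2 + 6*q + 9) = (q - 7)/(q + 3)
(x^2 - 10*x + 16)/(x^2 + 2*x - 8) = (x - 8)/(x + 4)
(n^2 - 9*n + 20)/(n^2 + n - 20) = (n - 5)/(n + 5)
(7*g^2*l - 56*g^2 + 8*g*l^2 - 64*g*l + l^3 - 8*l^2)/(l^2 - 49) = (7*g^2*l - 56*g^2 + 8*g*l^2 - 64*g*l + l^3 - 8*l^2)/(l^2 - 49)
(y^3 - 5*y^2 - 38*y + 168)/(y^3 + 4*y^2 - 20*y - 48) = (y - 7)/(y + 2)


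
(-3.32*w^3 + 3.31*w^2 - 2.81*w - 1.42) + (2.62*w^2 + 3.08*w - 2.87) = -3.32*w^3 + 5.93*w^2 + 0.27*w - 4.29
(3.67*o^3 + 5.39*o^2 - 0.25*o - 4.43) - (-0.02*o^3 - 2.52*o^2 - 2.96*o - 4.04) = 3.69*o^3 + 7.91*o^2 + 2.71*o - 0.39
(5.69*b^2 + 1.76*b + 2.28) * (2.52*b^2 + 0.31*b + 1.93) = 14.3388*b^4 + 6.1991*b^3 + 17.2729*b^2 + 4.1036*b + 4.4004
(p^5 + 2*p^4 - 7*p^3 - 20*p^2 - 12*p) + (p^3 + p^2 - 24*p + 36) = p^5 + 2*p^4 - 6*p^3 - 19*p^2 - 36*p + 36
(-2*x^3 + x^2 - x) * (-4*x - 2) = 8*x^4 + 2*x^2 + 2*x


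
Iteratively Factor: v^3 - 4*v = (v)*(v^2 - 4) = v*(v - 2)*(v + 2)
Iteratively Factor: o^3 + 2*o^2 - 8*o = (o)*(o^2 + 2*o - 8) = o*(o + 4)*(o - 2)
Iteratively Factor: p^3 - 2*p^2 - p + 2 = (p + 1)*(p^2 - 3*p + 2) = (p - 1)*(p + 1)*(p - 2)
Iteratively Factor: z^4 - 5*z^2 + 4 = (z + 1)*(z^3 - z^2 - 4*z + 4) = (z + 1)*(z + 2)*(z^2 - 3*z + 2) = (z - 1)*(z + 1)*(z + 2)*(z - 2)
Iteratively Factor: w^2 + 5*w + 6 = (w + 2)*(w + 3)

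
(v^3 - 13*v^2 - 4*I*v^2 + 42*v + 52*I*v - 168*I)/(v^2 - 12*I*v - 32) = (v^2 - 13*v + 42)/(v - 8*I)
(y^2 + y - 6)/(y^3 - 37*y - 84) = (y - 2)/(y^2 - 3*y - 28)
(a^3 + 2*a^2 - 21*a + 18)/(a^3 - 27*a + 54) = (a - 1)/(a - 3)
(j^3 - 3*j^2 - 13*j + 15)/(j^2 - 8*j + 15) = (j^2 + 2*j - 3)/(j - 3)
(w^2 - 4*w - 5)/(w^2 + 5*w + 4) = (w - 5)/(w + 4)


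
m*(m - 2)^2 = m^3 - 4*m^2 + 4*m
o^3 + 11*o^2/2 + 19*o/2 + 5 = (o + 1)*(o + 2)*(o + 5/2)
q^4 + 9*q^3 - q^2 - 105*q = q*(q - 3)*(q + 5)*(q + 7)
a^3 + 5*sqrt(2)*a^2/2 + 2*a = a*(a + sqrt(2)/2)*(a + 2*sqrt(2))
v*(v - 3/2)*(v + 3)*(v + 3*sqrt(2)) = v^4 + 3*v^3/2 + 3*sqrt(2)*v^3 - 9*v^2/2 + 9*sqrt(2)*v^2/2 - 27*sqrt(2)*v/2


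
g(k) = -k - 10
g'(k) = -1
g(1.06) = -11.06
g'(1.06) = -1.00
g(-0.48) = -9.52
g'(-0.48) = -1.00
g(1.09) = -11.09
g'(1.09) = -1.00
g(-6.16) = -3.84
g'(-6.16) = -1.00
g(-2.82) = -7.18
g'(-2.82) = -1.00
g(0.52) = -10.52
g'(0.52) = -1.00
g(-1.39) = -8.61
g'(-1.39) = -1.00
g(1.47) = -11.47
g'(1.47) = -1.00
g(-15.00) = 5.00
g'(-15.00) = -1.00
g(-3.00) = -7.00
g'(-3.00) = -1.00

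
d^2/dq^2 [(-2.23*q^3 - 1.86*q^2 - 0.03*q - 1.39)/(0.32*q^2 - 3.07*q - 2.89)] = (2.22044604925031e-16*q^5 - 49.820334*q^3 - 129.886158*q^2 - 103.724346*q - 59.30964)/(0.032768*q^6 - 0.943104*q^5 + 8.160096*q^4 - 11.899627*q^3 - 73.695867*q^2 - 76.922841*q - 24.137569)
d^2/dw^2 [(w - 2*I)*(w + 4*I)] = 2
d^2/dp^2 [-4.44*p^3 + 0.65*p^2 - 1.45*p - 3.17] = 1.3 - 26.64*p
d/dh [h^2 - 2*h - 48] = 2*h - 2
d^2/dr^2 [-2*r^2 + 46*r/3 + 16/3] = -4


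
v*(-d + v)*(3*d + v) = -3*d^2*v + 2*d*v^2 + v^3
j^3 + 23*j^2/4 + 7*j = j*(j + 7/4)*(j + 4)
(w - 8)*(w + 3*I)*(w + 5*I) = w^3 - 8*w^2 + 8*I*w^2 - 15*w - 64*I*w + 120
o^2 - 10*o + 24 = (o - 6)*(o - 4)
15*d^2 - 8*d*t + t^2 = (-5*d + t)*(-3*d + t)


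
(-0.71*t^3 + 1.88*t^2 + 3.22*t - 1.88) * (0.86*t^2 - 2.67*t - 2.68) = -0.6106*t^5 + 3.5125*t^4 - 0.347599999999999*t^3 - 15.2526*t^2 - 3.61*t + 5.0384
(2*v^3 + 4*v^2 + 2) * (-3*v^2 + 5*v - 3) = -6*v^5 - 2*v^4 + 14*v^3 - 18*v^2 + 10*v - 6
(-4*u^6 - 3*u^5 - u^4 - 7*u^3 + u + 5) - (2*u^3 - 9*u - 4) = -4*u^6 - 3*u^5 - u^4 - 9*u^3 + 10*u + 9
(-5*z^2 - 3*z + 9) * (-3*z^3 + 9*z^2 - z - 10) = 15*z^5 - 36*z^4 - 49*z^3 + 134*z^2 + 21*z - 90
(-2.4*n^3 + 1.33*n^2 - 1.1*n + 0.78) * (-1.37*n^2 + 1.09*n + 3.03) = 3.288*n^5 - 4.4381*n^4 - 4.3153*n^3 + 1.7623*n^2 - 2.4828*n + 2.3634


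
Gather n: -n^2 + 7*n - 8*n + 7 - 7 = -n^2 - n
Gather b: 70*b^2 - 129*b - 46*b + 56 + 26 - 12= 70*b^2 - 175*b + 70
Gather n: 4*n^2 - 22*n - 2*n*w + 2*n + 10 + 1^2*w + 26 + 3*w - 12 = 4*n^2 + n*(-2*w - 20) + 4*w + 24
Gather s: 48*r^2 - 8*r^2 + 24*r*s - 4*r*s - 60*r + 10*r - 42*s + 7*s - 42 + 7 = 40*r^2 - 50*r + s*(20*r - 35) - 35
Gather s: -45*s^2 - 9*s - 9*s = -45*s^2 - 18*s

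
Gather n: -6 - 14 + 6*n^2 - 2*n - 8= 6*n^2 - 2*n - 28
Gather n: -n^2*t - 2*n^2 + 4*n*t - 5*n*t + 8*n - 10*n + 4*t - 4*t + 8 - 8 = n^2*(-t - 2) + n*(-t - 2)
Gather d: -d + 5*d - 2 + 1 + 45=4*d + 44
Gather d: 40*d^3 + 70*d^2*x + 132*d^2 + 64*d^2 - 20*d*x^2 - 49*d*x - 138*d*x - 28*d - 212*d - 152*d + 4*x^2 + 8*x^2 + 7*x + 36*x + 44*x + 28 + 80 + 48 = 40*d^3 + d^2*(70*x + 196) + d*(-20*x^2 - 187*x - 392) + 12*x^2 + 87*x + 156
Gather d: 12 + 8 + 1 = 21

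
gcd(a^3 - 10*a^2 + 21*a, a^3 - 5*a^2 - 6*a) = a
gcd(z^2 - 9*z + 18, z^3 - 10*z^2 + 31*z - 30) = z - 3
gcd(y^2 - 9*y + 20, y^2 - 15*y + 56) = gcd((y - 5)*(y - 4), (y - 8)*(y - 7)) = 1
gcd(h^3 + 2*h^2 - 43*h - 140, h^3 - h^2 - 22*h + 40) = h + 5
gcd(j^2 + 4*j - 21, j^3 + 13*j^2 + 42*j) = j + 7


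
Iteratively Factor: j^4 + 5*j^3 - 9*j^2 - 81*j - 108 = (j + 3)*(j^3 + 2*j^2 - 15*j - 36) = (j - 4)*(j + 3)*(j^2 + 6*j + 9) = (j - 4)*(j + 3)^2*(j + 3)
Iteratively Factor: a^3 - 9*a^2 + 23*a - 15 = (a - 1)*(a^2 - 8*a + 15) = (a - 3)*(a - 1)*(a - 5)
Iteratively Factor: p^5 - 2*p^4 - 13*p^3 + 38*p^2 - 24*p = (p - 1)*(p^4 - p^3 - 14*p^2 + 24*p) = p*(p - 1)*(p^3 - p^2 - 14*p + 24) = p*(p - 3)*(p - 1)*(p^2 + 2*p - 8) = p*(p - 3)*(p - 1)*(p + 4)*(p - 2)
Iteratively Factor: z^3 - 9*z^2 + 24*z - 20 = (z - 5)*(z^2 - 4*z + 4) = (z - 5)*(z - 2)*(z - 2)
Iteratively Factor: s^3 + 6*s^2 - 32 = (s - 2)*(s^2 + 8*s + 16) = (s - 2)*(s + 4)*(s + 4)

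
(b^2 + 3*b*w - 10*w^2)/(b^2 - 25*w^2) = (-b + 2*w)/(-b + 5*w)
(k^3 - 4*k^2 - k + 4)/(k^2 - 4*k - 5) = (k^2 - 5*k + 4)/(k - 5)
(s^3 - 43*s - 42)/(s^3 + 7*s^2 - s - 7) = (s^2 - s - 42)/(s^2 + 6*s - 7)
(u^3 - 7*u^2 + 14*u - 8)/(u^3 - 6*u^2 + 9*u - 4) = (u - 2)/(u - 1)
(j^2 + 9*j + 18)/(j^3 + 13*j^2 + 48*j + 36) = (j + 3)/(j^2 + 7*j + 6)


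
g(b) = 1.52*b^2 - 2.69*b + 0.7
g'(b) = 3.04*b - 2.69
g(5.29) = 29.01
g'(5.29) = 13.39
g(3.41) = 9.20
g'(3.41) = 7.68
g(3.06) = 6.70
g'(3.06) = 6.61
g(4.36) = 17.87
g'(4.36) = 10.56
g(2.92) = 5.81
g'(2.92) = 6.19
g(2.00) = 1.40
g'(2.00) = 3.39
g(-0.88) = 4.24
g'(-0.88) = -5.37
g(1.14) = -0.39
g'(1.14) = 0.78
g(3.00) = 6.31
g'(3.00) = 6.43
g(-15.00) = 383.05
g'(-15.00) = -48.29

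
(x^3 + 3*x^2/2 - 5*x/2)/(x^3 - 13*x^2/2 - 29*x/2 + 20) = x/(x - 8)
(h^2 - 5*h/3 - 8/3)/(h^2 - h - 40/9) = 3*(h + 1)/(3*h + 5)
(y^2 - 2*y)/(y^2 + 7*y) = (y - 2)/(y + 7)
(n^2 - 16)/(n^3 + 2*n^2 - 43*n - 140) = (n - 4)/(n^2 - 2*n - 35)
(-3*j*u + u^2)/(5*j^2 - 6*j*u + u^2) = u*(-3*j + u)/(5*j^2 - 6*j*u + u^2)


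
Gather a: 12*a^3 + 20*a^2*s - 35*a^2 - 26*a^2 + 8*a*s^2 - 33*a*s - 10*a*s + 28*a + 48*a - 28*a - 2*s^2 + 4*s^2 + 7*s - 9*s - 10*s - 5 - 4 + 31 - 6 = 12*a^3 + a^2*(20*s - 61) + a*(8*s^2 - 43*s + 48) + 2*s^2 - 12*s + 16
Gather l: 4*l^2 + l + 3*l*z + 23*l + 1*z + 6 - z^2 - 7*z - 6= 4*l^2 + l*(3*z + 24) - z^2 - 6*z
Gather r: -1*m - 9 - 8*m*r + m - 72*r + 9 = r*(-8*m - 72)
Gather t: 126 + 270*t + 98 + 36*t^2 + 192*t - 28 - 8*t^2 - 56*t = 28*t^2 + 406*t + 196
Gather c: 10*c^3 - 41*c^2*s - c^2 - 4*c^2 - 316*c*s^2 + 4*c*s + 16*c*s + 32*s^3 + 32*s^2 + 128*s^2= 10*c^3 + c^2*(-41*s - 5) + c*(-316*s^2 + 20*s) + 32*s^3 + 160*s^2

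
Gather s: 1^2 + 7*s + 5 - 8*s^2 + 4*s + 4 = -8*s^2 + 11*s + 10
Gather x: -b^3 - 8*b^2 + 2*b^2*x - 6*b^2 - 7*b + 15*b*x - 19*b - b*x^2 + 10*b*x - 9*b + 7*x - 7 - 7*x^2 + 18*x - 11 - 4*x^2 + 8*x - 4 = -b^3 - 14*b^2 - 35*b + x^2*(-b - 11) + x*(2*b^2 + 25*b + 33) - 22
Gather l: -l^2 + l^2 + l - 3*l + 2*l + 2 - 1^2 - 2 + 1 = 0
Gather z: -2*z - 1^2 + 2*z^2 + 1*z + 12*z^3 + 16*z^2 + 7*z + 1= 12*z^3 + 18*z^2 + 6*z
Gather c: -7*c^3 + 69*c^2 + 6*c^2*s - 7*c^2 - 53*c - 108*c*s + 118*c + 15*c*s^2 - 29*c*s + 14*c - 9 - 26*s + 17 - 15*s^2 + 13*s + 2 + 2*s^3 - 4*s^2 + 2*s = -7*c^3 + c^2*(6*s + 62) + c*(15*s^2 - 137*s + 79) + 2*s^3 - 19*s^2 - 11*s + 10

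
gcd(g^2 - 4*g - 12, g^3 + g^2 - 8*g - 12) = g + 2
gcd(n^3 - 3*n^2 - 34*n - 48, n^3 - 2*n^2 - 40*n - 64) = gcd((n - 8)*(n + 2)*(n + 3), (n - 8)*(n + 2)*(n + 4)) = n^2 - 6*n - 16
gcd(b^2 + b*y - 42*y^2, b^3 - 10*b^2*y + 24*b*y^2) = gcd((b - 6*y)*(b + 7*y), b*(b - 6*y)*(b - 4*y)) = -b + 6*y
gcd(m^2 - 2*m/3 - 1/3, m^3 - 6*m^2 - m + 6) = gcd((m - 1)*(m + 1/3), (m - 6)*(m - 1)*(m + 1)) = m - 1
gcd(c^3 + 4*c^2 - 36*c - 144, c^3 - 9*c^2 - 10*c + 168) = c^2 - 2*c - 24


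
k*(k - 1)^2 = k^3 - 2*k^2 + k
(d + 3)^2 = d^2 + 6*d + 9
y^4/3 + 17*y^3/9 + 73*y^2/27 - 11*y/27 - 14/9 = (y/3 + 1)*(y - 2/3)*(y + 1)*(y + 7/3)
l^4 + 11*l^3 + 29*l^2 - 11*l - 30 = (l - 1)*(l + 1)*(l + 5)*(l + 6)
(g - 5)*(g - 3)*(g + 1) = g^3 - 7*g^2 + 7*g + 15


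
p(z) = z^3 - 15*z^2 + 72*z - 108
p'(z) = 3*z^2 - 30*z + 72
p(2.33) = -9.02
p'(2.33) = 18.39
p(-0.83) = -178.67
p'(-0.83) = 98.97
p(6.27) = 0.24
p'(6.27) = 1.84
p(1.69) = -24.33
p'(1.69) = 29.87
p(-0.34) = -134.25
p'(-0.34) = 82.55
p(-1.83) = -296.12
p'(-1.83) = 136.95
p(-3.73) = -637.15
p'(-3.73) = 225.64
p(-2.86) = -460.01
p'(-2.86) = 182.34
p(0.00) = -108.00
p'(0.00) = 72.00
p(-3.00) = -486.00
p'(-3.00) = 189.00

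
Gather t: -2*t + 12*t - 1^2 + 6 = 10*t + 5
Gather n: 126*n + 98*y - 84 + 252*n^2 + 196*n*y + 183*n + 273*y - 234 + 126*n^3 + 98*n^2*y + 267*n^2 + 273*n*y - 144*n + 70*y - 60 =126*n^3 + n^2*(98*y + 519) + n*(469*y + 165) + 441*y - 378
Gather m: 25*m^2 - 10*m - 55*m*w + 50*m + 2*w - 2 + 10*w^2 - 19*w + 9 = 25*m^2 + m*(40 - 55*w) + 10*w^2 - 17*w + 7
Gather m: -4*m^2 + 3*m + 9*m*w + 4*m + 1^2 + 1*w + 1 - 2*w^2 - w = -4*m^2 + m*(9*w + 7) - 2*w^2 + 2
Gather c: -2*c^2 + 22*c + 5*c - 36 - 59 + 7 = -2*c^2 + 27*c - 88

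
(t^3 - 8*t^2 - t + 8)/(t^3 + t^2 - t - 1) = (t - 8)/(t + 1)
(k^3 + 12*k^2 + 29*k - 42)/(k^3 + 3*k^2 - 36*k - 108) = (k^2 + 6*k - 7)/(k^2 - 3*k - 18)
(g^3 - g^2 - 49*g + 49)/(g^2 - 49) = g - 1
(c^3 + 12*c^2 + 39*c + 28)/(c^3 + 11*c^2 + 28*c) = (c + 1)/c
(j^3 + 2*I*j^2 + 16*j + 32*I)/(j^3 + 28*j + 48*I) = (j - 4*I)/(j - 6*I)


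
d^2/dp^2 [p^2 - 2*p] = 2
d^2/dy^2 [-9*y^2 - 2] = -18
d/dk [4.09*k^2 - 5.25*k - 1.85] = 8.18*k - 5.25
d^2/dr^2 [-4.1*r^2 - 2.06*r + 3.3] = -8.20000000000000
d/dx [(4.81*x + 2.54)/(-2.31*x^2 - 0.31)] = (11.1111*x^2 + 11.7348*x - 1.4911)/(5.3361*x^4 + 1.4322*x^2 + 0.0961)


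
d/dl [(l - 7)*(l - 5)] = 2*l - 12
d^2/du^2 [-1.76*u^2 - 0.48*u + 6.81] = -3.52000000000000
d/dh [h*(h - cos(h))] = h*(sin(h) + 1) + h - cos(h)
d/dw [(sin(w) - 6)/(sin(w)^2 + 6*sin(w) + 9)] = (15 - sin(w))*cos(w)/(sin(w) + 3)^3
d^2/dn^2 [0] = 0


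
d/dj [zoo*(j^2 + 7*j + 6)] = zoo*(j + 1)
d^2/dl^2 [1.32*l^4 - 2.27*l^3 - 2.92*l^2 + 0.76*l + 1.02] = 15.84*l^2 - 13.62*l - 5.84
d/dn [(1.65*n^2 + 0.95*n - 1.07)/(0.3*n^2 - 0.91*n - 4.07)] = (-1.7865*n^2 - 12.789*n - 4.8402)/(0.09*n^4 - 0.546*n^3 - 1.6139*n^2 + 7.4074*n + 16.5649)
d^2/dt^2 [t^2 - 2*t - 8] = 2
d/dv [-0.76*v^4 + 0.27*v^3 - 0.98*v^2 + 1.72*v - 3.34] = -3.04*v^3 + 0.81*v^2 - 1.96*v + 1.72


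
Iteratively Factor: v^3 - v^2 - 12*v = (v + 3)*(v^2 - 4*v) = v*(v + 3)*(v - 4)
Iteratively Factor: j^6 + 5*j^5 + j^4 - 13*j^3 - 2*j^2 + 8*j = (j)*(j^5 + 5*j^4 + j^3 - 13*j^2 - 2*j + 8) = j*(j + 2)*(j^4 + 3*j^3 - 5*j^2 - 3*j + 4) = j*(j - 1)*(j + 2)*(j^3 + 4*j^2 - j - 4) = j*(j - 1)^2*(j + 2)*(j^2 + 5*j + 4) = j*(j - 1)^2*(j + 1)*(j + 2)*(j + 4)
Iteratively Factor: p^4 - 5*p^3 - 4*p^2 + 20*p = (p - 2)*(p^3 - 3*p^2 - 10*p) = (p - 5)*(p - 2)*(p^2 + 2*p) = p*(p - 5)*(p - 2)*(p + 2)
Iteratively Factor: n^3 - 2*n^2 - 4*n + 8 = (n - 2)*(n^2 - 4) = (n - 2)*(n + 2)*(n - 2)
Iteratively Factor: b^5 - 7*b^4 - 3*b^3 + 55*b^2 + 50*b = (b + 2)*(b^4 - 9*b^3 + 15*b^2 + 25*b) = (b + 1)*(b + 2)*(b^3 - 10*b^2 + 25*b) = b*(b + 1)*(b + 2)*(b^2 - 10*b + 25) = b*(b - 5)*(b + 1)*(b + 2)*(b - 5)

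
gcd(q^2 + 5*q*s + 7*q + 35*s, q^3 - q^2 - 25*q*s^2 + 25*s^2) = q + 5*s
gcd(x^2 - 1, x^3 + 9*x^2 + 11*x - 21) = x - 1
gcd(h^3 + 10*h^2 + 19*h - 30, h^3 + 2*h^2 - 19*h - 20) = h + 5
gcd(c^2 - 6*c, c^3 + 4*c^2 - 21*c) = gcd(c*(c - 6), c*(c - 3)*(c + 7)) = c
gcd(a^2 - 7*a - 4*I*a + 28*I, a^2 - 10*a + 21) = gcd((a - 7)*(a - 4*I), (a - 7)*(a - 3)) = a - 7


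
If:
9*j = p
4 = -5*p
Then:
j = -4/45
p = -4/5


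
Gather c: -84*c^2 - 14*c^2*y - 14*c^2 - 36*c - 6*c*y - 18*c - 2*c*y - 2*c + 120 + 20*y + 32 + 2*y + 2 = c^2*(-14*y - 98) + c*(-8*y - 56) + 22*y + 154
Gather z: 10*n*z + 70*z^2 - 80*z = 70*z^2 + z*(10*n - 80)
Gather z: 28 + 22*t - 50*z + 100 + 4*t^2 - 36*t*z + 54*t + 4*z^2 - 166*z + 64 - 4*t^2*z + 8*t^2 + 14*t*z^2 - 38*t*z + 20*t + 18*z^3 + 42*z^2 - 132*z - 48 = 12*t^2 + 96*t + 18*z^3 + z^2*(14*t + 46) + z*(-4*t^2 - 74*t - 348) + 144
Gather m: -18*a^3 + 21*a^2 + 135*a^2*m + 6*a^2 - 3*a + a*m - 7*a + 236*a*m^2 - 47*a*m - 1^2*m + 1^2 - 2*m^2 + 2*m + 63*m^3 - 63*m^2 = -18*a^3 + 27*a^2 - 10*a + 63*m^3 + m^2*(236*a - 65) + m*(135*a^2 - 46*a + 1) + 1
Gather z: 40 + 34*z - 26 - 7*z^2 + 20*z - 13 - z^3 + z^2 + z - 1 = -z^3 - 6*z^2 + 55*z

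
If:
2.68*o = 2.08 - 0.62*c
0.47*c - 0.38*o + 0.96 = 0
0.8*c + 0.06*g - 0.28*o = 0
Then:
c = -1.19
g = 20.80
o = 1.05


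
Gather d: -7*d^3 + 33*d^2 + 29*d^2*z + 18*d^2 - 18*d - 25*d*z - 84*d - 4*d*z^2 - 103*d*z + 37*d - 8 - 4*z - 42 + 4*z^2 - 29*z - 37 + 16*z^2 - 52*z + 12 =-7*d^3 + d^2*(29*z + 51) + d*(-4*z^2 - 128*z - 65) + 20*z^2 - 85*z - 75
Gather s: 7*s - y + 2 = 7*s - y + 2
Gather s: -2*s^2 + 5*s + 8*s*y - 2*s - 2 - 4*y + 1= -2*s^2 + s*(8*y + 3) - 4*y - 1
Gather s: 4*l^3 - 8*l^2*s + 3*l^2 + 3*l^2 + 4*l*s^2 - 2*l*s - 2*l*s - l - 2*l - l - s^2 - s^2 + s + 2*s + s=4*l^3 + 6*l^2 - 4*l + s^2*(4*l - 2) + s*(-8*l^2 - 4*l + 4)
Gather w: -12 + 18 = 6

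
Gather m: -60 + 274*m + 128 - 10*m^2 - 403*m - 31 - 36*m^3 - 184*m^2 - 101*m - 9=-36*m^3 - 194*m^2 - 230*m + 28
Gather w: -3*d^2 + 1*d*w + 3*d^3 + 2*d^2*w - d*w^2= 3*d^3 - 3*d^2 - d*w^2 + w*(2*d^2 + d)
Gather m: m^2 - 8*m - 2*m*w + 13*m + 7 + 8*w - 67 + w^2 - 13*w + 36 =m^2 + m*(5 - 2*w) + w^2 - 5*w - 24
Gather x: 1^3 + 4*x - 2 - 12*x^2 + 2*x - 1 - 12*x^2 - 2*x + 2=-24*x^2 + 4*x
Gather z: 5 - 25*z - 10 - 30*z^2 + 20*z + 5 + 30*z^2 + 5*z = 0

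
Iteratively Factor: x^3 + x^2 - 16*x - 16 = (x - 4)*(x^2 + 5*x + 4) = (x - 4)*(x + 4)*(x + 1)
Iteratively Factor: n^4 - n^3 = (n - 1)*(n^3) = n*(n - 1)*(n^2) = n^2*(n - 1)*(n)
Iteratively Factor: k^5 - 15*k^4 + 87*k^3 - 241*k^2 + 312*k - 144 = (k - 1)*(k^4 - 14*k^3 + 73*k^2 - 168*k + 144) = (k - 4)*(k - 1)*(k^3 - 10*k^2 + 33*k - 36) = (k - 4)*(k - 3)*(k - 1)*(k^2 - 7*k + 12) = (k - 4)*(k - 3)^2*(k - 1)*(k - 4)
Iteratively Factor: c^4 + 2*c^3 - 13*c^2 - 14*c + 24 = (c + 4)*(c^3 - 2*c^2 - 5*c + 6) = (c - 3)*(c + 4)*(c^2 + c - 2) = (c - 3)*(c + 2)*(c + 4)*(c - 1)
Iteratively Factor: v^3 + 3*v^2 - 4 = (v - 1)*(v^2 + 4*v + 4) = (v - 1)*(v + 2)*(v + 2)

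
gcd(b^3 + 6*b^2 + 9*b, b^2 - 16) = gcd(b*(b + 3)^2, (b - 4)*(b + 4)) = 1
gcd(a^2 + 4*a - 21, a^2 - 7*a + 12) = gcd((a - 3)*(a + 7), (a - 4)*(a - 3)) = a - 3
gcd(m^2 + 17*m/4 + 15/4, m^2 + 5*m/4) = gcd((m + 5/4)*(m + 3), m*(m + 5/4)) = m + 5/4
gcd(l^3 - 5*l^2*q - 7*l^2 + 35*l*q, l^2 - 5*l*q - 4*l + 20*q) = -l + 5*q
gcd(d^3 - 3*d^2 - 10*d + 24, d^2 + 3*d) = d + 3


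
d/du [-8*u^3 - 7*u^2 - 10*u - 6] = -24*u^2 - 14*u - 10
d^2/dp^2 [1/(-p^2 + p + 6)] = 2*(-p^2 + p + (2*p - 1)^2 + 6)/(-p^2 + p + 6)^3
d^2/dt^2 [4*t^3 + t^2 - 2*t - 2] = 24*t + 2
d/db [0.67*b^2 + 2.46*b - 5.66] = 1.34*b + 2.46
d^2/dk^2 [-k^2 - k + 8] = -2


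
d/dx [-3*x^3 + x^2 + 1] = x*(2 - 9*x)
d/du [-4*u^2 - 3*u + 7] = -8*u - 3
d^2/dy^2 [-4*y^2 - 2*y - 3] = -8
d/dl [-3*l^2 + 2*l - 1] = 2 - 6*l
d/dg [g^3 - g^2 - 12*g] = 3*g^2 - 2*g - 12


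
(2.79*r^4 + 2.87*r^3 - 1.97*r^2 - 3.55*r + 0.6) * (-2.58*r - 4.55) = -7.1982*r^5 - 20.0991*r^4 - 7.9759*r^3 + 18.1225*r^2 + 14.6045*r - 2.73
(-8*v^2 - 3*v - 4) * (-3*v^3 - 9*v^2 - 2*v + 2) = 24*v^5 + 81*v^4 + 55*v^3 + 26*v^2 + 2*v - 8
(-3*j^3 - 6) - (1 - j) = -3*j^3 + j - 7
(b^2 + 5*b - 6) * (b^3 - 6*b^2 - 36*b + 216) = b^5 - b^4 - 72*b^3 + 72*b^2 + 1296*b - 1296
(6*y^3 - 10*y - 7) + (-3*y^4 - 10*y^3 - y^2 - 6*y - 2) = -3*y^4 - 4*y^3 - y^2 - 16*y - 9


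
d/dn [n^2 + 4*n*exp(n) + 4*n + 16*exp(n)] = 4*n*exp(n) + 2*n + 20*exp(n) + 4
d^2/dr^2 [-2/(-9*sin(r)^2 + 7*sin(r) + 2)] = 2*(-324*sin(r)^3 - 135*sin(r)^2 + 230*sin(r) - 134)/((sin(r) - 1)^2*(9*sin(r) + 2)^3)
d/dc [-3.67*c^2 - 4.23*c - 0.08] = -7.34*c - 4.23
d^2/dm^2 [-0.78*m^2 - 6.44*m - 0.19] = -1.56000000000000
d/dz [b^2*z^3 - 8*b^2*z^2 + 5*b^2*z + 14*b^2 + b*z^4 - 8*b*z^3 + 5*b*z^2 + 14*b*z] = b*(3*b*z^2 - 16*b*z + 5*b + 4*z^3 - 24*z^2 + 10*z + 14)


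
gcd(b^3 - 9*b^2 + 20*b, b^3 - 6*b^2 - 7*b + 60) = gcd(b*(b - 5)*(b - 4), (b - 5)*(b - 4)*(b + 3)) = b^2 - 9*b + 20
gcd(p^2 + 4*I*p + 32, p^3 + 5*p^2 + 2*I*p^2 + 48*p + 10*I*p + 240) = p + 8*I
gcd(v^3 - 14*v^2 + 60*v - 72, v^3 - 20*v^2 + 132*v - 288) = v^2 - 12*v + 36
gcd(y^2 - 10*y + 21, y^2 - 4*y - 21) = y - 7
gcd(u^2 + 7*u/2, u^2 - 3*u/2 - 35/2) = u + 7/2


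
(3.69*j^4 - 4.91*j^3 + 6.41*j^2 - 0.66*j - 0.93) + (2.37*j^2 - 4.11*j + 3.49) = 3.69*j^4 - 4.91*j^3 + 8.78*j^2 - 4.77*j + 2.56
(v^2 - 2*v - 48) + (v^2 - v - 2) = 2*v^2 - 3*v - 50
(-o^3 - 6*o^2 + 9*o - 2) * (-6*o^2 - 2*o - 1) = 6*o^5 + 38*o^4 - 41*o^3 - 5*o + 2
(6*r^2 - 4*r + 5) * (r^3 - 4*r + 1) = 6*r^5 - 4*r^4 - 19*r^3 + 22*r^2 - 24*r + 5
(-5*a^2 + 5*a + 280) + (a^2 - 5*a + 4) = 284 - 4*a^2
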